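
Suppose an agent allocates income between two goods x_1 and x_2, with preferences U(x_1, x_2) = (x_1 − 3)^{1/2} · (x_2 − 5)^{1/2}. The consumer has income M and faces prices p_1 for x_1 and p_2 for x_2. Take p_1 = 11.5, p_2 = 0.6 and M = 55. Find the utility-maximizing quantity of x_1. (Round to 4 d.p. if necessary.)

x_1* = 3.7609

Substituting into the budget: x_1* = 3 + 0.5·(M − 3·p_1 − 5·p_2)/p_1, and x_2* = 5 + 0.5·(…)/p_2.
Discretionary income = 55 − 3·11.5 − 5·0.6 = 17.5; x_1* = 3 + 0.5·17.5/11.5 = 3.7609.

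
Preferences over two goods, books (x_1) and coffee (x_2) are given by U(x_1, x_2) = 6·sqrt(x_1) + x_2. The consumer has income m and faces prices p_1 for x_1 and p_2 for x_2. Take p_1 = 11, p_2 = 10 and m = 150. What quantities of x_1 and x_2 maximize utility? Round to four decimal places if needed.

Thus x_1* = (3·p_2/p_1)² — independent of m — with the rest of income spent on x_2.
Plugging in: x_1* = (3·10/11)² = 7.438, x_2* = 6.8182.

x_1* = 7.438, x_2* = 6.8182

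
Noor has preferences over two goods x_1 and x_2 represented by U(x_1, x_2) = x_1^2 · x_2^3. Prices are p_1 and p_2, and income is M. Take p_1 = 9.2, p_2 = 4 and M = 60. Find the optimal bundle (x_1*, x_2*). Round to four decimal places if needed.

MU_x_1/MU_x_2 = (2·x_2)/(3·x_1); tangency sets this equal to p_1/p_2.
Rearranging, p_2·x_2 = (3/2)·p_1·x_1. Substituting into the budget gives p_1·x_1·(1 + (3/2)) = M.
Demand: x_1*(p_1,p_2,M) = 0.4·M/p_1 and x_2* = 0.6·M/p_2.
At p_1=9.2, p_2=4, M=60: x_1* = 0.4·60/9.2 = 2.6087, x_2* = 9.

x_1* = 2.6087, x_2* = 9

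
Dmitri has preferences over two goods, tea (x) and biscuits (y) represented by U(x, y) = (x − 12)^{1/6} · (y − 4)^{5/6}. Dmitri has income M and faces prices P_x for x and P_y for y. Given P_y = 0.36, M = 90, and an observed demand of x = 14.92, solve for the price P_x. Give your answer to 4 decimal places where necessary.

MRS = (1/5)·(y−4)/(x−12). Tangency with P_x/P_y gives y−4 = 5·(P_x/P_y)·(x−12).
After buying the subsistence bundle (12, 4), a share 1/6 of the remaining income goes to x: x* = 12 + 1/6·(M − 12P_x − 4P_y)/P_x.
Set x* = 14.92 in the demand function and solve for P_x: P_x = 3.

P_x = 3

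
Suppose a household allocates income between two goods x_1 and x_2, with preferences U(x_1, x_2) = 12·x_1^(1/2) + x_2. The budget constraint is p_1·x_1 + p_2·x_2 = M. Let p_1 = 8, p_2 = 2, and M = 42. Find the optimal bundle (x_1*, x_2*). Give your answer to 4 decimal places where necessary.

Set MRS = p_1/p_2: 6·x_1^(−1/2) = p_1/p_2.
Thus x_1* = (6·p_2/p_1)² — independent of M — with the rest of income spent on x_2.
Plugging in: x_1* = (6·2/8)² = 2.25, x_2* = 12.

x_1* = 2.25, x_2* = 12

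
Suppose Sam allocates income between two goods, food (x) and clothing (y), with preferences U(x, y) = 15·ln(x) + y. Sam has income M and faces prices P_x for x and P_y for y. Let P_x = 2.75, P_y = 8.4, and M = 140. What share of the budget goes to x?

share on x = 0.9

Set MRS = P_x/P_y: (15/x)/1 = P_x/P_y.
So x*(P_x,P_y) = 15·P_y/P_x, independent of income; and y* = (M − 15·P_y)/P_y.
At the given prices: x* = 15·8.4/2.75 = 45.8182, and y* = 1.6667.
Expenditure on x: 2.75·45.8182 = 126; share = 0.9.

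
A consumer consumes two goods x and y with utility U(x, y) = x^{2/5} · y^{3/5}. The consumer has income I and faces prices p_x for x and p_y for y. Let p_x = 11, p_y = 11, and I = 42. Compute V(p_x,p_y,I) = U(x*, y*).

V = 1.9479

Tangency: MRS = (2/3)·y/x = p_x/p_y.
Rearranging, p_y·y = (3/2)·p_x·x. Substituting into the budget gives p_x·x·(1 + (3/2)) = I.
Demand: x*(p_x,p_y,I) = 0.4·I/p_x and y* = 0.6·I/p_y.
At p_x=11, p_y=11, I=42: x* = 0.4·42/11 = 1.5273, y* = 2.2909.
Utility at the optimum: U(1.5273, 2.2909) = 1.9479.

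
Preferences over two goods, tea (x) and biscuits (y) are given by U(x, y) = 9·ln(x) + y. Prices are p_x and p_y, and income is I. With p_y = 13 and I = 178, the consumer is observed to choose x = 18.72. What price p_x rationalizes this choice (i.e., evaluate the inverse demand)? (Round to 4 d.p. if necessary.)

p_x = 6.25

Set MRS = p_x/p_y: (9/x)/1 = p_x/p_y.
So x*(p_x,p_y) = 9·p_y/p_x, independent of income; and y* = (I − 9·p_y)/p_y.
Set x* = 18.72 in the demand function and solve for p_x: p_x = 6.25.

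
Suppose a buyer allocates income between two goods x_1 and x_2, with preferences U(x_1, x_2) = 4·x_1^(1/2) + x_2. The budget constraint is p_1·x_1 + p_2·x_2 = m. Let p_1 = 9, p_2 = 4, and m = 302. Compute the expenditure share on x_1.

share on x_1 = 0.0235

Set MRS = p_1/p_2: 2·x_1^(−1/2) = p_1/p_2.
Thus x_1* = (2·p_2/p_1)² — independent of m — with the rest of income spent on x_2.
Plugging in: x_1* = (2·4/9)² = 0.7901, x_2* = 73.7222.
Expenditure on x_1: 9·0.7901 = 7.1111; share = 0.0235.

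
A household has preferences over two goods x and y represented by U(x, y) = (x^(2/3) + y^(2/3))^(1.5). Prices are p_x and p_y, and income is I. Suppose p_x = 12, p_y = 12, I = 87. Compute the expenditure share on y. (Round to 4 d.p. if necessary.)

share on y = 0.5

MRS = MU_x/MU_y = (y/x)^(1/3). Set equal to p_x/p_y.
Hence y/x = (p_x/p_y)^(1/(1/3)), i.e. raised to the 3 power.
Substitute y = (y/x)·x into the budget: x* = I/(p_x + p_y·(y/x)).
Numerically y/x = 1, so x* = 87/(12 + 12·1) = 3.625 and y* = 1·3.625 = 3.625.
Expenditure on y: 12·3.625 = 43.5; share = 0.5.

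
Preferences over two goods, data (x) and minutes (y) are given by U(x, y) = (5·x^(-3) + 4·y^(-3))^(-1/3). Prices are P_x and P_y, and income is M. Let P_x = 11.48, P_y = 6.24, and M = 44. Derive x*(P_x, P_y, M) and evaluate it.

x* = 2.3974

From the CES first-order condition, (5/4)·(y/x)^(4) = P_x/P_y.
Solve for the ratio: y/x = [(4/5)·P_x/P_y]^(0.25).
With the ratio pinned down, the budget gives x* = M/(P_x + P_y·(y/x)) and y* = (y/x)·x*.
Numerically y/x = 1.101442, so x* = 44/(11.48 + 6.24·1.101442) = 2.3974.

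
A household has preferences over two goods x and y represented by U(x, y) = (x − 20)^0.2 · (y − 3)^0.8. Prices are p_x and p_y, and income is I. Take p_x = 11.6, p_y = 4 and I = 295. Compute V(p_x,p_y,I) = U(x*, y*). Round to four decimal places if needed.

V = 6.2475

This is Cobb-Douglas in (x−20, y−3): tangency gives 0.2·p_y·(y−3) = 0.8·p_x·(x−20).
Substituting into the budget: x* = 20 + 0.2·(I − 20·p_x − 3·p_y)/p_x, and y* = 3 + 0.8·(…)/p_y.
Discretionary income = 295 − 20·11.6 − 3·4 = 51; x* = 20 + 0.2·51/11.6 = 20.8793; y* = 3 + 0.8·51/4 = 13.2.
Utility at the optimum: U(20.8793, 13.2) = 6.2475.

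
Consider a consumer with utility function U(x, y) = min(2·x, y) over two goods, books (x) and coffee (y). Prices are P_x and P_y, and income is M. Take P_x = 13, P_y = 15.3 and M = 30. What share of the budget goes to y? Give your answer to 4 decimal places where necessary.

share on y = 0.7018

Leontief preferences: the optimum is at the kink where x/1 = y/2, i.e. y = 2·x.
Budget: P_x·x + P_y·2·x = M, so (P_x + 2·P_y)·x = M.
Demand: x*(P_x,P_y,M) = M/(P_x + 2·P_y), y* = 2·M/(P_x + 2·P_y).
Here 13 + 2·15.3 = 43.6, giving x* = 0.6881 and y* = 1.3761.
Expenditure on y: 15.3·1.3761 = 21.055; share = 0.7018.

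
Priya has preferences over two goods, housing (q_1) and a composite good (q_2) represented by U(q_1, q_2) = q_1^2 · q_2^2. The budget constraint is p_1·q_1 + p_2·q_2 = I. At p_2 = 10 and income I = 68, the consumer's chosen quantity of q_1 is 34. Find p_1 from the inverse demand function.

p_1 = 1

Tangency: MRS = q_2/q_1 = p_1/p_2.
Rearranging, p_2·q_2 = p_1·q_1. Substituting into the budget gives p_1·q_1·(1 + 1) = I.
Demand: q_1*(p_1,p_2,I) = 0.5·I/p_1 and q_2* = 0.5·I/p_2.
Set q_1* = 34 in the demand function and solve for p_1: p_1 = 1.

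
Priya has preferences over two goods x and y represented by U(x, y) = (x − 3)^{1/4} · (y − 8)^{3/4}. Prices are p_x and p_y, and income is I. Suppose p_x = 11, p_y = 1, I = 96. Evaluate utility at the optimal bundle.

MRS = (1/3)·(y−8)/(x−3). Tangency with p_x/p_y gives y−8 = 3·(p_x/p_y)·(x−3).
Substituting into the budget: x* = 3 + 0.25·(I − 3·p_x − 8·p_y)/p_x, and y* = 8 + 0.75·(…)/p_y.
Discretionary income = 96 − 3·11 − 8·1 = 55; x* = 3 + 0.25·55/11 = 4.25; y* = 8 + 0.75·55/1 = 49.25.
Utility at the optimum: U(4.25, 49.25) = 17.2106.

V = 17.2106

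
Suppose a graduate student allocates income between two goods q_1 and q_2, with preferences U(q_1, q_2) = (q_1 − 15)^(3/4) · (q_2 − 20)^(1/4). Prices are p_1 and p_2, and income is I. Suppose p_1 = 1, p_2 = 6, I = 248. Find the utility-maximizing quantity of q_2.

q_2* = 24.7083

Let q_1' = q_1−15, q_2' = q_2−20. MRS = 3·q_2'/q_1' = p_1/p_2.
Substituting into the budget: q_1* = 15 + 0.75·(I − 15·p_1 − 20·p_2)/p_1, and q_2* = 20 + 0.25·(…)/p_2.
Discretionary income = 248 − 15·1 − 20·6 = 113; q_2* = 20 + 0.25·113/6 = 24.7083.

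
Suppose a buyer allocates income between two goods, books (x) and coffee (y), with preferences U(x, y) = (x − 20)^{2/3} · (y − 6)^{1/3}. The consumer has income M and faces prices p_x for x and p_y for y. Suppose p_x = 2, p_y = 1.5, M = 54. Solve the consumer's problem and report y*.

Substituting into the budget: x* = 20 + 2/3·(M − 20·p_x − 6·p_y)/p_x, and y* = 6 + 1/3·(…)/p_y.
Discretionary income = 54 − 20·2 − 6·1.5 = 5; y* = 6 + 1/3·5/1.5 = 7.1111.

y* = 7.1111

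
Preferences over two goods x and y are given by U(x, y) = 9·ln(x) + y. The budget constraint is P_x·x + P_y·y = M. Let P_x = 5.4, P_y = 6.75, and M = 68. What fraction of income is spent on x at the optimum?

share on x = 0.8934

Set MRS = P_x/P_y: (9/x)/1 = P_x/P_y.
So x*(P_x,P_y) = 9·P_y/P_x, independent of income; and y* = (M − 9·P_y)/P_y.
At the given prices: x* = 9·6.75/5.4 = 11.25, and y* = 1.0741.
Expenditure on x: 5.4·11.25 = 60.75; share = 0.8934.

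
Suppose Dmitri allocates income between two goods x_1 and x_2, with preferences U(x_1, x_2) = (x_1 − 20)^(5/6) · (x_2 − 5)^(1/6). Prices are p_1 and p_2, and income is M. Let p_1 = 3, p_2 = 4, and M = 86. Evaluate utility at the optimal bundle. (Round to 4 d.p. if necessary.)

V = 1.2149

This is Cobb-Douglas in (x_1−20, x_2−5): tangency gives 5/6·p_2·(x_2−5) = 1/6·p_1·(x_1−20).
After buying the subsistence bundle (20, 5), a share 5/6 of the remaining income goes to x_1: x_1* = 20 + 5/6·(M − 20p_1 − 5p_2)/p_1.
Discretionary income = 86 − 20·3 − 5·4 = 6; x_1* = 20 + 5/6·6/3 = 21.6667; x_2* = 5 + 1/6·6/4 = 5.25.
Utility at the optimum: U(21.6667, 5.25) = 1.2149.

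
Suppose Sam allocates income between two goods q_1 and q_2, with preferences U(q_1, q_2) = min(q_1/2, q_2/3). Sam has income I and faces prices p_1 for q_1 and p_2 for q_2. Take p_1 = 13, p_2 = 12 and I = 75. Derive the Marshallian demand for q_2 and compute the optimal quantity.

q_2* = 3.629

With perfect complements, no substitution: consume in ratio q_1:q_2 = 2:3.
Budget: p_1·q_1 + p_2·(3/2)·q_1 = I, so (2·p_1 + 3·p_2)·q_1 = 2·I.
Demand: q_1*(p_1,p_2,I) = 2·I/(2·p_1 + 3·p_2), q_2* = 3·I/(2·p_1 + 3·p_2).
Here 2·13 + 3·12 = 62, giving q_2* = 3.629.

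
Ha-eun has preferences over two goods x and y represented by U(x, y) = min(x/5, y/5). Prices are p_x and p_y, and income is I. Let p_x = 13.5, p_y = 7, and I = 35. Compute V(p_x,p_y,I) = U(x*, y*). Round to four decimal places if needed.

Leontief preferences: the optimum is at the kink where x/5 = y/5, i.e. y = x.
Budget: p_x·x + p_y·x = I, so (5·p_x + 5·p_y)·x = 5·I.
Demand: x*(p_x,p_y,I) = 5·I/(5·p_x + 5·p_y), y* = 5·I/(5·p_x + 5·p_y).
Here 5·13.5 + 5·7 = 102.5, giving x* = 1.7073 and y* = 1.7073.
Utility at the optimum: U(1.7073, 1.7073) = 0.3415.

V = 0.3415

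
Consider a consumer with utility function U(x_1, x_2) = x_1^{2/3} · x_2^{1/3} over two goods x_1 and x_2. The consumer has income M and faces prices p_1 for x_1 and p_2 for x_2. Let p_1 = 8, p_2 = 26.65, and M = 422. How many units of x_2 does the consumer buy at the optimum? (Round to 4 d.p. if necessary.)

At p_1=8, p_2=26.65, M=422: x_2* = 1/3·422/26.65 = 5.2783.

x_2* = 5.2783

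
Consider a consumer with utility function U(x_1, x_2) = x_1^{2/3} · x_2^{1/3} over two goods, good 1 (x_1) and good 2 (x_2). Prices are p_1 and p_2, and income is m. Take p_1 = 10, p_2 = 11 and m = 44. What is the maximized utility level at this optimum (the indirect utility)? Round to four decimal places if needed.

V = 2.2554

Demand: x_1*(p_1,p_2,m) = 2/3·m/p_1 and x_2* = 1/3·m/p_2.
At p_1=10, p_2=11, m=44: x_1* = 2/3·44/10 = 2.9333, x_2* = 1.3333.
Utility at the optimum: U(2.9333, 1.3333) = 2.2554.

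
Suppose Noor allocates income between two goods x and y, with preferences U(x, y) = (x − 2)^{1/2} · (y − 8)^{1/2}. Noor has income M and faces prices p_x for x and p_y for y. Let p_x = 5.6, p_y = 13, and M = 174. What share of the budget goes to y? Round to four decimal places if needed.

Let x' = x−2, y' = y−8. MRS = y'/x' = p_x/p_y.
After buying the subsistence bundle (2, 8), a share 0.5 of the remaining income goes to x: x* = 2 + 0.5·(M − 2p_x − 8p_y)/p_x.
Discretionary income = 174 − 2·5.6 − 8·13 = 58.8; x* = 2 + 0.5·58.8/5.6 = 7.25; y* = 8 + 0.5·58.8/13 = 10.2615.
Expenditure on y: 13·10.2615 = 133.4; share = 0.7667.

share on y = 0.7667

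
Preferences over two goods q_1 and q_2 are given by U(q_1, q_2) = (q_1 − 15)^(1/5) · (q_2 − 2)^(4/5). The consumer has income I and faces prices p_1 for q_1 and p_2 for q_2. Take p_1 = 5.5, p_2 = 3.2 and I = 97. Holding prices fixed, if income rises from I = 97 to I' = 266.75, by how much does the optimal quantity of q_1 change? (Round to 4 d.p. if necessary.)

This is Cobb-Douglas in (q_1−15, q_2−2): tangency gives 0.2·p_2·(q_2−2) = 0.8·p_1·(q_1−15).
Substituting into the budget: q_1* = 15 + 0.2·(I − 15·p_1 − 2·p_2)/p_1, and q_2* = 2 + 0.8·(…)/p_2.
Discretionary income = 97 − 15·5.5 − 2·3.2 = 8.1; q_1* = 15 + 0.2·8.1/5.5 = 15.2945.
At I' = 266.75: q_1* = 21.4673. Change: 21.4673 − 15.2945 = 6.1727.

Δq_1* = 6.1727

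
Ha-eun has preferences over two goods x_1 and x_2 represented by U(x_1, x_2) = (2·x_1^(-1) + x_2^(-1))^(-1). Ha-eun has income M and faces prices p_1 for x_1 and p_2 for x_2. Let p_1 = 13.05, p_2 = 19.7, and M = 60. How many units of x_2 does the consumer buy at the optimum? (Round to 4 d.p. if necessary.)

MU_x_1 ∝ 2·x_1^(-2), MU_x_2 ∝ x_2^(-2), so MRS = 2·(x_2/x_1)^(2) = p_1/p_2.
Solve for the ratio: x_2/x_1 = [(1/2)·p_1/p_2]^(0.5).
Substitute x_2 = (x_2/x_1)·x_1 into the budget: x_1* = M/(p_1 + p_2·(x_2/x_1)).
Numerically x_2/x_1 = 0.575516, so x_1* = 60/(13.05 + 19.7·0.575516) = 2.4603 and x_2* = 0.575516·2.4603 = 1.4159.

x_2* = 1.4159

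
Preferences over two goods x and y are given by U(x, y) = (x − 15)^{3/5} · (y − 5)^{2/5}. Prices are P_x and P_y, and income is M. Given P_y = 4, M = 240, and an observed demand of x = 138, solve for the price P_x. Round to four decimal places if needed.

P_x = 1

Let x' = x−15, y' = y−5. MRS = (3/2)·y'/x' = P_x/P_y.
Substituting into the budget: x* = 15 + 0.6·(M − 15·P_x − 5·P_y)/P_x, and y* = 5 + 0.4·(…)/P_y.
Set x* = 138 in the demand function and solve for P_x: P_x = 1.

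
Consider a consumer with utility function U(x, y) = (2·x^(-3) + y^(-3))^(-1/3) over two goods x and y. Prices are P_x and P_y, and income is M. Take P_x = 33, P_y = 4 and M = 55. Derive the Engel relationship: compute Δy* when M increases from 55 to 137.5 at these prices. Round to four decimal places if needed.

With the ratio pinned down, the budget gives x* = M/(P_x + P_y·(y/x)) and y* = (y/x)·x*.
Numerically y/x = 1.425135, so x* = 55/(33 + 4·1.425135) = 1.4212 and y* = 1.425135·1.4212 = 2.0254.
At M' = 137.5: y* = 5.0634. Change: 5.0634 − 2.0254 = 3.038.

Δy* = 3.038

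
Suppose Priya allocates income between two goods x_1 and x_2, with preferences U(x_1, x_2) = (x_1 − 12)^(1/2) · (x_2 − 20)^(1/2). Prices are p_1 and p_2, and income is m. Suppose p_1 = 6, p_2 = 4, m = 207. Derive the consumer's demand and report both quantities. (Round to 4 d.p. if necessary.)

x_1* = 16.5833, x_2* = 26.875

Substituting into the budget: x_1* = 12 + 0.5·(m − 12·p_1 − 20·p_2)/p_1, and x_2* = 20 + 0.5·(…)/p_2.
Discretionary income = 207 − 12·6 − 20·4 = 55; x_1* = 12 + 0.5·55/6 = 16.5833; x_2* = 20 + 0.5·55/4 = 26.875.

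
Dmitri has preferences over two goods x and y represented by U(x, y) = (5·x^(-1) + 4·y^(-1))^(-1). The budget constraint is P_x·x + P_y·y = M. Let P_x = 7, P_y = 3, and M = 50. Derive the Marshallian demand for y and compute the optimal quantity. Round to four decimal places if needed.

MRS = MU_x/MU_y = (5/4)·(y/x)^(2). Set equal to P_x/P_y.
Hence y/x = ((4/5)·P_x/P_y)^(1/(2)), i.e. raised to the 0.5 power.
Substitute y = (y/x)·x into the budget: x* = M/(P_x + P_y·(y/x)).
Numerically y/x = 1.36626, so x* = 50/(7 + 3·1.36626) = 4.505 and y* = 1.36626·4.505 = 6.155.

y* = 6.155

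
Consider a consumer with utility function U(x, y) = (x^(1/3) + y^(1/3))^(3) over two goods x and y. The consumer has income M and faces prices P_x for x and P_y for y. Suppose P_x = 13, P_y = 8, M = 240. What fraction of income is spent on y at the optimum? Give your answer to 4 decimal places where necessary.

share on y = 0.5604

From the CES first-order condition, (y/x)^(2/3) = P_x/P_y.
Solve for the ratio: y/x = [P_x/P_y]^(1.5).
Substitute y = (y/x)·x into the budget: x* = M/(P_x + P_y·(y/x)).
Numerically y/x = 2.071477, so x* = 240/(13 + 8·2.071477) = 8.1158 and y* = 2.071477·8.1158 = 16.8118.
Expenditure on y: 8·16.8118 = 134.4941; share = 0.5604.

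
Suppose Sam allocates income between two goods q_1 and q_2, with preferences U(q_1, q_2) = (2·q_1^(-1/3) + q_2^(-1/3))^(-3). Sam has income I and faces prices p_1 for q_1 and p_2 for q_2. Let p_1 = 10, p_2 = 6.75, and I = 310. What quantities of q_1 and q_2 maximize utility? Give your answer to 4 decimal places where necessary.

MRS = MU_q_1/MU_q_2 = 2·(q_2/q_1)^(4/3). Set equal to p_1/p_2.
Hence q_2/q_1 = ((1/2)·p_1/p_2)^(1/(4/3)), i.e. raised to the 0.75 power.
With the ratio pinned down, the budget gives q_1* = I/(p_1 + p_2·(q_2/q_1)) and q_2* = (q_2/q_1)·q_1*.
Numerically q_2/q_1 = 0.798454, so q_1* = 310/(10 + 6.75·0.798454) = 20.1435 and q_2* = 0.798454·20.1435 = 16.0837.

q_1* = 20.1435, q_2* = 16.0837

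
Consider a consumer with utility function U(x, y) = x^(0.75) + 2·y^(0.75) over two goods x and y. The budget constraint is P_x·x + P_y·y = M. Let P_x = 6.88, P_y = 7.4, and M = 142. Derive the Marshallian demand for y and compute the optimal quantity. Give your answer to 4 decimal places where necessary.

y* = 17.8045

MU_x ∝ x^(-0.25), MU_y ∝ 2·y^(-0.25), so MRS = (1/2)·(y/x)^(0.25) = P_x/P_y.
Solve for the ratio: y/x = [2·P_x/P_y]^(4).
Substitute y = (y/x)·x into the budget: x* = M/(P_x + P_y·(y/x)).
Numerically y/x = 11.954925, so x* = 142/(6.88 + 7.4·11.954925) = 1.4893 and y* = 11.954925·1.4893 = 17.8045.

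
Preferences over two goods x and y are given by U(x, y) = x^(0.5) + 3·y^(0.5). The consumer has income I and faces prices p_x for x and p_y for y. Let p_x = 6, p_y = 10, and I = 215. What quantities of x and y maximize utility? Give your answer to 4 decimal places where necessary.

Substitute y = (y/x)·x into the budget: x* = I/(p_x + p_y·(y/x)).
Numerically y/x = 3.24, so x* = 215/(6 + 10·3.24) = 5.599 and y* = 3.24·5.599 = 18.1406.

x* = 5.599, y* = 18.1406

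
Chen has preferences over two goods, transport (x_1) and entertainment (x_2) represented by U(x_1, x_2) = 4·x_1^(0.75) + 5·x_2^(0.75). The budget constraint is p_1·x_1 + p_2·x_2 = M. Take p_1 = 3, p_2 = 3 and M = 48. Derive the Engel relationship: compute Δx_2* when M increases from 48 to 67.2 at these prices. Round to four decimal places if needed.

MRS = MU_x_1/MU_x_2 = (4/5)·(x_2/x_1)^(0.25). Set equal to p_1/p_2.
Solve for the ratio: x_2/x_1 = [(5/4)·p_1/p_2]^(4).
Substitute x_2 = (x_2/x_1)·x_1 into the budget: x_1* = M/(p_1 + p_2·(x_2/x_1)).
Numerically x_2/x_1 = 2.441406, so x_1* = 48/(3 + 3·2.441406) = 4.6493 and x_2* = 2.441406·4.6493 = 11.3507.
At M' = 67.2: x_2* = 15.891. Change: 15.891 − 11.3507 = 4.5403.

Δx_2* = 4.5403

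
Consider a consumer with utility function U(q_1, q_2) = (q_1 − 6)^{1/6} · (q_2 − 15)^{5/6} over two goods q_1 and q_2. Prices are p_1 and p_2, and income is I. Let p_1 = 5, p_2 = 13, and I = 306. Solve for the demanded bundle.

MRS = (1/5)·(q_2−15)/(q_1−6). Tangency with p_1/p_2 gives q_2−15 = 5·(p_1/p_2)·(q_1−6).
Substituting into the budget: q_1* = 6 + 1/6·(I − 6·p_1 − 15·p_2)/p_1, and q_2* = 15 + 5/6·(…)/p_2.
Discretionary income = 306 − 6·5 − 15·13 = 81; q_1* = 6 + 1/6·81/5 = 8.7; q_2* = 15 + 5/6·81/13 = 20.1923.

q_1* = 8.7, q_2* = 20.1923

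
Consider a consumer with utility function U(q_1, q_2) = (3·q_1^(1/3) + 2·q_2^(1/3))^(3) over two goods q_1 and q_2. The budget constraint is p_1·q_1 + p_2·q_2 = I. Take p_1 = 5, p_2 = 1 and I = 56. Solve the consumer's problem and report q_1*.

MRS = MU_q_1/MU_q_2 = (3/2)·(q_2/q_1)^(2/3). Set equal to p_1/p_2.
Solve for the ratio: q_2/q_1 = [(2/3)·p_1/p_2]^(1.5).
With the ratio pinned down, the budget gives q_1* = I/(p_1 + p_2·(q_2/q_1)) and q_2* = (q_2/q_1)·q_1*.
Numerically q_2/q_1 = 6.085806, so q_1* = 56/(5 + 1·6.085806) = 5.0515.

q_1* = 5.0515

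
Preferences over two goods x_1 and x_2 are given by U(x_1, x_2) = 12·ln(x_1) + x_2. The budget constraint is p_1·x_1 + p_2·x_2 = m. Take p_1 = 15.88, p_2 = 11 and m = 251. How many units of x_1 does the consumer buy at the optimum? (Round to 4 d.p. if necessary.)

x_1* = 8.3123

Set MRS = p_1/p_2: (12/x_1)/1 = p_1/p_2.
So x_1*(p_1,p_2) = 12·p_2/p_1, independent of income; and x_2* = (m − 12·p_2)/p_2.
At the given prices: x_1* = 12·11/15.88 = 8.3123.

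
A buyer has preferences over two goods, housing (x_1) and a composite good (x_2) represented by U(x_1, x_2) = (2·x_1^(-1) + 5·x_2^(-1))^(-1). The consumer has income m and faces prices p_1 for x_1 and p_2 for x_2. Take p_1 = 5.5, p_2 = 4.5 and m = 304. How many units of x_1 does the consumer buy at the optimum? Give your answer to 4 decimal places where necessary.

Substitute x_2 = (x_2/x_1)·x_1 into the budget: x_1* = m/(p_1 + p_2·(x_2/x_1)).
Numerically x_2/x_1 = 1.748015, so x_1* = 304/(5.5 + 4.5·1.748015) = 22.7442.

x_1* = 22.7442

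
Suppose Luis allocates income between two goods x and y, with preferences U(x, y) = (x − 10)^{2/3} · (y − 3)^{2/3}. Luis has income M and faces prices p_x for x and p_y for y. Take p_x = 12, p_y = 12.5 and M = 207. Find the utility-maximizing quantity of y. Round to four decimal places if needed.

y* = 4.98

After buying the subsistence bundle (10, 3), a share 0.5 of the remaining income goes to x: x* = 10 + 0.5·(M − 10p_x − 3p_y)/p_x.
Discretionary income = 207 − 10·12 − 3·12.5 = 49.5; y* = 3 + 0.5·49.5/12.5 = 4.98.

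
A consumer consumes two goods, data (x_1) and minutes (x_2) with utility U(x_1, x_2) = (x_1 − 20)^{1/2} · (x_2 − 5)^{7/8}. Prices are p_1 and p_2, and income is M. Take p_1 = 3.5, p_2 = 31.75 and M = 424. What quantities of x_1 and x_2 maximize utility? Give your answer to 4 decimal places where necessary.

x_1* = 40.2857, x_2* = 8.9134

Let x_1' = x_1−20, x_2' = x_2−5. MRS = (4/7)·x_2'/x_1' = p_1/p_2.
Substituting into the budget: x_1* = 20 + 4/11·(M − 20·p_1 − 5·p_2)/p_1, and x_2* = 5 + 7/11·(…)/p_2.
Discretionary income = 424 − 20·3.5 − 5·31.75 = 195.25; x_1* = 20 + 4/11·195.25/3.5 = 40.2857; x_2* = 5 + 7/11·195.25/31.75 = 8.9134.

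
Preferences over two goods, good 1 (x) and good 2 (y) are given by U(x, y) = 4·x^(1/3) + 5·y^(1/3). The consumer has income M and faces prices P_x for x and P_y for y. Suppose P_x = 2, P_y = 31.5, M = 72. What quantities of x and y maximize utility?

x* = 26.6243, y* = 0.5953

MU_x ∝ 4·x^(-2/3), MU_y ∝ 5·y^(-2/3), so MRS = (4/5)·(y/x)^(2/3) = P_x/P_y.
Hence y/x = ((5/4)·P_x/P_y)^(1/(2/3)), i.e. raised to the 1.5 power.
Substitute y = (y/x)·x into the budget: x* = M/(P_x + P_y·(y/x)).
Numerically y/x = 0.022359, so x* = 72/(2 + 31.5·0.022359) = 26.6243 and y* = 0.022359·26.6243 = 0.5953.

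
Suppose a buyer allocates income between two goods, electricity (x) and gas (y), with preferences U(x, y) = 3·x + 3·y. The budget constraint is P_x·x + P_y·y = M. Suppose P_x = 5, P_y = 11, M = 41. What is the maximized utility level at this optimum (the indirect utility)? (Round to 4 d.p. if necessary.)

Perfect substitutes: compare marginal utility per dollar. 3/P_x vs 3/P_y → 0.6 vs 0.2727.
x gives more utility per dollar, so spend all income on x: x* = M/P_x, y* = 0.
Numerically: x* = 8.2, y* = 0.
Utility at the optimum: U(8.2, 0) = 24.6.

V = 24.6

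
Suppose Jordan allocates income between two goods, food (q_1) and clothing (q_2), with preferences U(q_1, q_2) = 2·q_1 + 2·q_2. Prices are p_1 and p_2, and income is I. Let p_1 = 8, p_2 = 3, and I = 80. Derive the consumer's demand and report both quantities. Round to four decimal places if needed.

Linear utility — the consumer picks whichever good has higher MU/price: 2/8 = 0.25 vs 2/3 = 0.6667.
q_2 gives more utility per dollar, so spend all income on q_2: q_2* = I/p_2, q_1* = 0.
Numerically: q_1* = 0, q_2* = 26.6667.

q_1* = 0, q_2* = 26.6667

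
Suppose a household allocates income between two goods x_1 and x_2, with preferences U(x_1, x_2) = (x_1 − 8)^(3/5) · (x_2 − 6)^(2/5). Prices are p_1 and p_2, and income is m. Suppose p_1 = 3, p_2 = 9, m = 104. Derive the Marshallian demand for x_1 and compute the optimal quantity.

This is Cobb-Douglas in (x_1−8, x_2−6): tangency gives 0.6·p_2·(x_2−6) = 0.4·p_1·(x_1−8).
After buying the subsistence bundle (8, 6), a share 0.6 of the remaining income goes to x_1: x_1* = 8 + 0.6·(m − 8p_1 − 6p_2)/p_1.
Discretionary income = 104 − 8·3 − 6·9 = 26; x_1* = 8 + 0.6·26/3 = 13.2.

x_1* = 13.2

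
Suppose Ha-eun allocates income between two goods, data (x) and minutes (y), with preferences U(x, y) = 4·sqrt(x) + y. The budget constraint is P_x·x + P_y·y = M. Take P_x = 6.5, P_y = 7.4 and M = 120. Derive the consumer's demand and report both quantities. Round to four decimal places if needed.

Thus x* = (2·P_y/P_x)² — independent of M — with the rest of income spent on y.
Plugging in: x* = (2·7.4/6.5)² = 5.1844, y* = 11.6624.

x* = 5.1844, y* = 11.6624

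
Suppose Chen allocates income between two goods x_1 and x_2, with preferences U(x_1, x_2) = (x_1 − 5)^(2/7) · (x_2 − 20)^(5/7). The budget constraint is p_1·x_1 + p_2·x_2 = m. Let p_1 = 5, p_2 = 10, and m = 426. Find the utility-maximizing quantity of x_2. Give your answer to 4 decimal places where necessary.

x_2* = 34.3571

Let x_1' = x_1−5, x_2' = x_2−20. MRS = (2/5)·x_2'/x_1' = p_1/p_2.
Substituting into the budget: x_1* = 5 + 2/7·(m − 5·p_1 − 20·p_2)/p_1, and x_2* = 20 + 5/7·(…)/p_2.
Discretionary income = 426 − 5·5 − 20·10 = 201; x_2* = 20 + 5/7·201/10 = 34.3571.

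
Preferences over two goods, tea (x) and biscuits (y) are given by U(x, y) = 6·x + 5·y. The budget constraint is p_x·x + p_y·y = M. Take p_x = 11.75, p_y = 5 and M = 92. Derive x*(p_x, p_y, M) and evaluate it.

x* = 0

Perfect substitutes: compare marginal utility per dollar. 6/p_x vs 5/p_y → 0.5106 vs 1.
y gives more utility per dollar, so spend all income on y: y* = M/p_y, x* = 0.
Numerically: x* = 0, y* = 18.4.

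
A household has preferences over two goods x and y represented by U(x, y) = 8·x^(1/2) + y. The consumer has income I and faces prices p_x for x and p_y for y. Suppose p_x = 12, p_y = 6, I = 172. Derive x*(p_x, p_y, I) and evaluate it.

Set MRS = p_x/p_y: 4·x^(−1/2) = p_x/p_y.
Solve: √x = 4·p_y/p_x, so x*(p_x,p_y) = (4·p_y/p_x)², and y* = (I − p_x·x*)/p_y.
Plugging in: x* = (4·6/12)² = 4.

x* = 4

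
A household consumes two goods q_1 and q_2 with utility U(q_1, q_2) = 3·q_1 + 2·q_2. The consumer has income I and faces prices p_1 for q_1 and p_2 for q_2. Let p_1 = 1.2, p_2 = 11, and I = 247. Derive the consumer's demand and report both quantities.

Perfect substitutes: compare marginal utility per dollar. 3/p_1 vs 2/p_2 → 2.5 vs 0.1818.
q_1 gives more utility per dollar, so spend all income on q_1: q_1* = I/p_1, q_2* = 0.
Numerically: q_1* = 205.8333, q_2* = 0.

q_1* = 205.8333, q_2* = 0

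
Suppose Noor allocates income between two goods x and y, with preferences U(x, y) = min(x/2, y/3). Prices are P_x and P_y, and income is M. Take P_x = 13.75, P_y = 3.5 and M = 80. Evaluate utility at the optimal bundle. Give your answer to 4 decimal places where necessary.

With perfect complements, no substitution: consume in ratio x:y = 2:3.
Budget: P_x·x + P_y·(3/2)·x = M, so (2·P_x + 3·P_y)·x = 2·M.
Demand: x*(P_x,P_y,M) = 2·M/(2·P_x + 3·P_y), y* = 3·M/(2·P_x + 3·P_y).
Here 2·13.75 + 3·3.5 = 38, giving x* = 4.2105 and y* = 6.3158.
Utility at the optimum: U(4.2105, 6.3158) = 2.1053.

V = 2.1053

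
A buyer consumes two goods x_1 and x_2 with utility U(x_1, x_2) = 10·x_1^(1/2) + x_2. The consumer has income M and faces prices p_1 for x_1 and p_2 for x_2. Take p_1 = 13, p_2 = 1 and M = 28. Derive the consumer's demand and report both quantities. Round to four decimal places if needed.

Solve: √x_1 = 5·p_2/p_1, so x_1*(p_1,p_2) = (5·p_2/p_1)², and x_2* = (M − p_1·x_1*)/p_2.
Plugging in: x_1* = (5·1/13)² = 0.1479, x_2* = 26.0769.

x_1* = 0.1479, x_2* = 26.0769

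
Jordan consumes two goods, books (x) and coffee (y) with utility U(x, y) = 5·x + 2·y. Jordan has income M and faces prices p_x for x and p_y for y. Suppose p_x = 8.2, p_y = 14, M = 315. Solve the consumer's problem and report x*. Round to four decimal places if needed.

Linear utility — the consumer picks whichever good has higher MU/price: 5/8.2 = 0.6098 vs 2/14 = 0.1429.
x gives more utility per dollar, so spend all income on x: x* = M/p_x, y* = 0.
Numerically: x* = 38.4146, y* = 0.

x* = 38.4146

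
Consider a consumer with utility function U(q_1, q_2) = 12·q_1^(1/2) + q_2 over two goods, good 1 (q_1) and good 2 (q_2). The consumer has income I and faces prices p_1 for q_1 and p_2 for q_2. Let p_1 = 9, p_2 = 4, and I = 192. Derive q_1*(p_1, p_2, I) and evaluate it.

Set MRS = p_1/p_2: 6·q_1^(−1/2) = p_1/p_2.
Solve: √q_1 = 6·p_2/p_1, so q_1*(p_1,p_2) = (6·p_2/p_1)², and q_2* = (I − p_1·q_1*)/p_2.
Plugging in: q_1* = (6·4/9)² = 7.1111.

q_1* = 7.1111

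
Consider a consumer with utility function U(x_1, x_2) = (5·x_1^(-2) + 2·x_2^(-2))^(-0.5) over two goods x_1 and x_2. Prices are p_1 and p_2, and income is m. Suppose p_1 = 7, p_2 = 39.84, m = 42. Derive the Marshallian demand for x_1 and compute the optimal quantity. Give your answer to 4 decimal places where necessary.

x_1* = 1.7917

MRS = MU_x_1/MU_x_2 = (5/2)·(x_2/x_1)^(3). Set equal to p_1/p_2.
Hence x_2/x_1 = ((2/5)·p_1/p_2)^(1/(3)), i.e. raised to the 1/3 power.
With the ratio pinned down, the budget gives x_1* = m/(p_1 + p_2·(x_2/x_1)) and x_2* = (x_2/x_1)·x_1*.
Numerically x_2/x_1 = 0.41268, so x_1* = 42/(7 + 39.84·0.41268) = 1.7917.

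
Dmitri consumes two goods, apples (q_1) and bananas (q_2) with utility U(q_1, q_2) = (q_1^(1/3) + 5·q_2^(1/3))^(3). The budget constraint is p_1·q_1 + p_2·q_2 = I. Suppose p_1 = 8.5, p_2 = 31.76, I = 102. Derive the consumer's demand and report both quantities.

q_1* = 1.7689, q_2* = 2.7382

With the ratio pinned down, the budget gives q_1* = I/(p_1 + p_2·(q_2/q_1)) and q_2* = (q_2/q_1)·q_1*.
Numerically q_2/q_1 = 1.54797, so q_1* = 102/(8.5 + 31.76·1.54797) = 1.7689 and q_2* = 1.54797·1.7689 = 2.7382.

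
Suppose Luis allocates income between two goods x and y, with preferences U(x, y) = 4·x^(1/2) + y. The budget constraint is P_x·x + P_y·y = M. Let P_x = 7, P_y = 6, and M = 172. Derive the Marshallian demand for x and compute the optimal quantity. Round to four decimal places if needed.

Utility is quasi-linear in y; the FOC for x is 2/√x = P_x/P_y.
Thus x* = (2·P_y/P_x)² — independent of M — with the rest of income spent on y.
Plugging in: x* = (2·6/7)² = 2.9388.

x* = 2.9388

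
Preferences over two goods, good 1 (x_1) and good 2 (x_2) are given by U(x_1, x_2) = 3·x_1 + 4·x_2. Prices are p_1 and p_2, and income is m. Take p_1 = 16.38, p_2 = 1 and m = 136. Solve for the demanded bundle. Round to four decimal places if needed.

Perfect substitutes: compare marginal utility per dollar. 3/p_1 vs 4/p_2 → 0.1832 vs 4.
x_2 gives more utility per dollar, so spend all income on x_2: x_2* = m/p_2, x_1* = 0.
Numerically: x_1* = 0, x_2* = 136.

x_1* = 0, x_2* = 136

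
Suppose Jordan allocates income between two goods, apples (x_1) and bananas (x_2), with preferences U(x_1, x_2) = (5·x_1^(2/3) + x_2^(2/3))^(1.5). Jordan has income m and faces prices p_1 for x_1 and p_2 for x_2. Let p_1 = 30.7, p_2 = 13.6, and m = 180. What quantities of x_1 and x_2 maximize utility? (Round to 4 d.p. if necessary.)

x_1* = 5.6335, x_2* = 0.5184

MU_x_1 ∝ 5·x_1^(-1/3), MU_x_2 ∝ x_2^(-1/3), so MRS = 5·(x_2/x_1)^(1/3) = p_1/p_2.
Hence x_2/x_1 = ((1/5)·p_1/p_2)^(1/(1/3)), i.e. raised to the 3 power.
With the ratio pinned down, the budget gives x_1* = m/(p_1 + p_2·(x_2/x_1)) and x_2* = (x_2/x_1)·x_1*.
Numerically x_2/x_1 = 0.092021, so x_1* = 180/(30.7 + 13.6·0.092021) = 5.6335 and x_2* = 0.092021·5.6335 = 0.5184.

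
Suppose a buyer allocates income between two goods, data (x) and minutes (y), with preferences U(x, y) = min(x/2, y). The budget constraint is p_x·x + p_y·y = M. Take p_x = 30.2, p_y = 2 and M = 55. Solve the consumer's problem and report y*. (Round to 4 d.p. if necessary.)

y* = 0.8814

Leontief preferences: the optimum is at the kink where x/2 = y/1, i.e. y = (1/2)·x.
Budget: p_x·x + p_y·(1/2)·x = M, so (2·p_x + p_y)·x = 2·M.
Demand: x*(p_x,p_y,M) = 2·M/(2·p_x + p_y), y* = M/(2·p_x + p_y).
Here 2·30.2 + 2 = 62.4, giving y* = 0.8814.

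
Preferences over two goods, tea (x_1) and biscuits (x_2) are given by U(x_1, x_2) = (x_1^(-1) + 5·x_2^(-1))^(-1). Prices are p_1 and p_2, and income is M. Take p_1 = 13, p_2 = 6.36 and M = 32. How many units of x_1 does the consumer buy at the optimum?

MRS = MU_x_1/MU_x_2 = (1/5)·(x_2/x_1)^(2). Set equal to p_1/p_2.
Solve for the ratio: x_2/x_1 = [5·p_1/p_2]^(0.5).
Substitute x_2 = (x_2/x_1)·x_1 into the budget: x_1* = M/(p_1 + p_2·(x_2/x_1)).
Numerically x_2/x_1 = 3.196893, so x_1* = 32/(13 + 6.36·3.196893) = 0.96.

x_1* = 0.96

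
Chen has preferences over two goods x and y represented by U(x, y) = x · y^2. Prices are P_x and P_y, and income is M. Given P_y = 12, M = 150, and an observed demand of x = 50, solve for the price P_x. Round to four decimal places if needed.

P_x = 1

The MRS is (1/2)·y/x. Set MRS = P_x/P_y.
Rearranging, P_y·y = 2·P_x·x. Substituting into the budget gives P_x·x·(1 + 2) = M.
Demand: x*(P_x,P_y,M) = 1/3·M/P_x and y* = 2/3·M/P_y.
Set x* = 50 in the demand function and solve for P_x: P_x = 1.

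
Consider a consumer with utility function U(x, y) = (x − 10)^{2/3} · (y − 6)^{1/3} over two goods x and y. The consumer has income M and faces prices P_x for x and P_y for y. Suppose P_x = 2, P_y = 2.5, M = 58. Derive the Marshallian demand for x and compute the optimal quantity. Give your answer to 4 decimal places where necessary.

x* = 17.6667

This is Cobb-Douglas in (x−10, y−6): tangency gives 2/3·P_y·(y−6) = 1/3·P_x·(x−10).
After buying the subsistence bundle (10, 6), a share 2/3 of the remaining income goes to x: x* = 10 + 2/3·(M − 10P_x − 6P_y)/P_x.
Discretionary income = 58 − 10·2 − 6·2.5 = 23; x* = 10 + 2/3·23/2 = 17.6667.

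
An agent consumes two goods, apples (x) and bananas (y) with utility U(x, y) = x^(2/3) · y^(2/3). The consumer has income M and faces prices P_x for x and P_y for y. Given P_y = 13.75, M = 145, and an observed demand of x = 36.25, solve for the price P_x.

Tangency: MRS = y/x = P_x/P_y.
So 2/3·P_y·y = 2/3·P_x·x; combined with the budget, a share 0.5 of income goes to x.
Demand: x*(P_x,P_y,M) = 0.5·M/P_x and y* = 0.5·M/P_y.
Set x* = 36.25 in the demand function and solve for P_x: P_x = 2.

P_x = 2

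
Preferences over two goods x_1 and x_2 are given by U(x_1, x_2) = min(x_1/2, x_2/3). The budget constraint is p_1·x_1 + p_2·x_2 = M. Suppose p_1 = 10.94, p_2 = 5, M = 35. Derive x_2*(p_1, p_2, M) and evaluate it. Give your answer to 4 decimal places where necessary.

x_2* = 2.8471

With perfect complements, no substitution: consume in ratio x_1:x_2 = 2:3.
Budget: p_1·x_1 + p_2·(3/2)·x_1 = M, so (2·p_1 + 3·p_2)·x_1 = 2·M.
Demand: x_1*(p_1,p_2,M) = 2·M/(2·p_1 + 3·p_2), x_2* = 3·M/(2·p_1 + 3·p_2).
Here 2·10.94 + 3·5 = 36.88, giving x_2* = 2.8471.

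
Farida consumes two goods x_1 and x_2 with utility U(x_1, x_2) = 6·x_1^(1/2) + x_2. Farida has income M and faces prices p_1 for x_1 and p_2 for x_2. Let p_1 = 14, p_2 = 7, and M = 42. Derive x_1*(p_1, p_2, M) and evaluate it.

Utility is quasi-linear in x_2; the FOC for x_1 is 3/√x_1 = p_1/p_2.
Thus x_1* = (3·p_2/p_1)² — independent of M — with the rest of income spent on x_2.
Plugging in: x_1* = (3·7/14)² = 2.25.

x_1* = 2.25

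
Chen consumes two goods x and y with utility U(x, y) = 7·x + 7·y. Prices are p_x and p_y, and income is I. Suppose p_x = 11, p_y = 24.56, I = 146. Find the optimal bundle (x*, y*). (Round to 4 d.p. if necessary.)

Perfect substitutes: compare marginal utility per dollar. 7/p_x vs 7/p_y → 0.6364 vs 0.285.
x gives more utility per dollar, so spend all income on x: x* = I/p_x, y* = 0.
Numerically: x* = 13.2727, y* = 0.

x* = 13.2727, y* = 0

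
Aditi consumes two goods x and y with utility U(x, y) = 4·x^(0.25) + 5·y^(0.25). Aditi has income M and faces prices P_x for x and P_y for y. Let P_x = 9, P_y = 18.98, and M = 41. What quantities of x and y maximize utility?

x* = 2.2222, y* = 1.1064

MRS = MU_x/MU_y = (4/5)·(y/x)^(0.75). Set equal to P_x/P_y.
Solve for the ratio: y/x = [(5/4)·P_x/P_y]^(4/3).
Substitute y = (y/x)·x into the budget: x* = M/(P_x + P_y·(y/x)).
Numerically y/x = 0.4979, so x* = 41/(9 + 18.98·0.4979) = 2.2222 and y* = 0.4979·2.2222 = 1.1064.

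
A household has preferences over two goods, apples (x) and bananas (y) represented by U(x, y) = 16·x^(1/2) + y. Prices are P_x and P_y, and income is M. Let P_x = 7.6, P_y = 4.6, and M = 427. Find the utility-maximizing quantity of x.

x* = 23.446

MU_x = 8/√x, MU_y = 1. Tangency: 8/√x = P_x/P_y.
Thus x* = (8·P_y/P_x)² — independent of M — with the rest of income spent on y.
Plugging in: x* = (8·4.6/7.6)² = 23.446.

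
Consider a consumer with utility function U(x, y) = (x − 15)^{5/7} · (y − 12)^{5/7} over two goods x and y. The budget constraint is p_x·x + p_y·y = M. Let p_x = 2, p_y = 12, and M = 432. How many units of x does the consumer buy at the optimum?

x* = 79.5

MRS = (y−12)/(x−15). Tangency with p_x/p_y gives y−12 = (p_x/p_y)·(x−15).
Substituting into the budget: x* = 15 + 0.5·(M − 15·p_x − 12·p_y)/p_x, and y* = 12 + 0.5·(…)/p_y.
Discretionary income = 432 − 15·2 − 12·12 = 258; x* = 15 + 0.5·258/2 = 79.5.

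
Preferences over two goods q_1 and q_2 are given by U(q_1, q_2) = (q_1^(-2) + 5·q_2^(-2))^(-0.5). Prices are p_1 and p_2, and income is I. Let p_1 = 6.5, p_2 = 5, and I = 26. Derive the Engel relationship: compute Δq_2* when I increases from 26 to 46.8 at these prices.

Δq_2* = 2.452

From the CES first-order condition, (1/5)·(q_2/q_1)^(3) = p_1/p_2.
Hence q_2/q_1 = (5·p_1/p_2)^(1/(3)), i.e. raised to the 1/3 power.
With the ratio pinned down, the budget gives q_1* = I/(p_1 + p_2·(q_2/q_1)) and q_2* = (q_2/q_1)·q_1*.
Numerically q_2/q_1 = 1.866256, so q_1* = 26/(6.5 + 5·1.866256) = 1.6423 and q_2* = 1.866256·1.6423 = 3.065.
At I' = 46.8: q_2* = 5.517. Change: 5.517 − 3.065 = 2.452.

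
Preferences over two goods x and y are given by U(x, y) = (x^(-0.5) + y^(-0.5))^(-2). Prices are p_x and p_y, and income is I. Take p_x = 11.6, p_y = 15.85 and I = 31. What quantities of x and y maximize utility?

x* = 1.2668, y* = 1.0288

From the CES first-order condition, (y/x)^(1.5) = p_x/p_y.
Hence y/x = (p_x/p_y)^(1/(1.5)), i.e. raised to the 2/3 power.
Substitute y = (y/x)·x into the budget: x* = I/(p_x + p_y·(y/x)).
Numerically y/x = 0.812118, so x* = 31/(11.6 + 15.85·0.812118) = 1.2668 and y* = 0.812118·1.2668 = 1.0288.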